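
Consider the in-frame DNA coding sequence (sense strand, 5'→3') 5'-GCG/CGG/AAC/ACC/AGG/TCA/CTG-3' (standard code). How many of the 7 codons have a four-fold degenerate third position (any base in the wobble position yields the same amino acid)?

Codon 1 GCG (Ala): third position 4-fold.
Codon 2 CGG (Arg): third position 4-fold.
Codon 3 AAC (Asn): third position 2-fold.
Codon 4 ACC (Thr): third position 4-fold.
Codon 5 AGG (Arg): third position 2-fold.
Codon 6 TCA (Ser): third position 4-fold.
Codon 7 CTG (Leu): third position 4-fold.
Four-fold degenerate third positions: 5.

5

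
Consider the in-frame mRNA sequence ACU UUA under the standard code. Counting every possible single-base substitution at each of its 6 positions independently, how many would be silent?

5

Codon 1 (ACU, Thr): 3 synonymous substitutions.
Codon 2 (UUA, Leu): 2 synonymous substitutions.
Total: 3 + 2 = 5.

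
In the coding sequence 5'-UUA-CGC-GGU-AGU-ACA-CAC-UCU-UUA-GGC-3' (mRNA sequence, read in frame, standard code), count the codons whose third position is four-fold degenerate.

5

Codon 1 UUA (Leu): third position 2-fold.
Codon 2 CGC (Arg): third position 4-fold.
Codon 3 GGU (Gly): third position 4-fold.
Codon 4 AGU (Ser): third position 2-fold.
Codon 5 ACA (Thr): third position 4-fold.
Codon 6 CAC (His): third position 2-fold.
Codon 7 UCU (Ser): third position 4-fold.
Codon 8 UUA (Leu): third position 2-fold.
Codon 9 GGC (Gly): third position 4-fold.
Four-fold degenerate third positions: 5.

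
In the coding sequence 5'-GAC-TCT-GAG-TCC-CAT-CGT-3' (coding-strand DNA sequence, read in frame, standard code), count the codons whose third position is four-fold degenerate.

Codon 1 GAC (Asp): third position 2-fold.
Codon 2 TCT (Ser): third position 4-fold.
Codon 3 GAG (Glu): third position 2-fold.
Codon 4 TCC (Ser): third position 4-fold.
Codon 5 CAT (His): third position 2-fold.
Codon 6 CGT (Arg): third position 4-fold.
Four-fold degenerate third positions: 3.

3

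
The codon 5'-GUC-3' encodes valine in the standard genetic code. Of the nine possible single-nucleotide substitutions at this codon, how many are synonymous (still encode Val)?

3

Position 1: none → 0 synonymous.
Position 2: none → 0 synonymous.
Position 3: GUU, GUA, GUG → 3 synonymous.
Total: 0 + 0 + 3 = 3.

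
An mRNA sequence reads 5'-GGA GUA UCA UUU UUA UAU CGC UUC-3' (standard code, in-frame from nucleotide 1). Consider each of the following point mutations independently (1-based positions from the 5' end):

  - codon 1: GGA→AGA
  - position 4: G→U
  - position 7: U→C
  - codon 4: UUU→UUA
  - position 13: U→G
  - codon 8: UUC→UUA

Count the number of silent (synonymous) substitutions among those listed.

Codon 1: GGA (Gly) → AGA (Arg) — missense.
Codon 2: GUA (Val) → UUA (Leu) — missense.
Codon 3: UCA (Ser) → CCA (Pro) — missense.
Codon 4: UUU (Phe) → UUA (Leu) — missense.
Codon 5: UUA (Leu) → GUA (Val) — missense.
Codon 8: UUC (Phe) → UUA (Leu) — missense.
Synonymous: 0 of 6.

0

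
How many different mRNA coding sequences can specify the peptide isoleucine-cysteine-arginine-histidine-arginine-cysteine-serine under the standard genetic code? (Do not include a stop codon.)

5184

Ile: 3 codons.
Cys: 2 codons.
Arg: 6 codons.
His: 2 codons.
Arg: 6 codons.
Cys: 2 codons.
Ser: 6 codons.
3 × 2 × 6 × 2 × 6 × 2 × 6 = 5184.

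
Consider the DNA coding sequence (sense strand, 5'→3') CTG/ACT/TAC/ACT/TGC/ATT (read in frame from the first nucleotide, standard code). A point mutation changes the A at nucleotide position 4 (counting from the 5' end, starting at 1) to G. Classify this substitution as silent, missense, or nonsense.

Position 4 falls in codon 2: ACT → Thr.
After the substitution the codon is GCT → Ala.
Thr ≠ Ala, so this is a missense mutation.

missense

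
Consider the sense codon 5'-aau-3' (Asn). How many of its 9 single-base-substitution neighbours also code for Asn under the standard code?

Position 1: none → 0 synonymous.
Position 2: none → 0 synonymous.
Position 3: AAC → 1 synonymous.
Total: 0 + 0 + 1 = 1.

1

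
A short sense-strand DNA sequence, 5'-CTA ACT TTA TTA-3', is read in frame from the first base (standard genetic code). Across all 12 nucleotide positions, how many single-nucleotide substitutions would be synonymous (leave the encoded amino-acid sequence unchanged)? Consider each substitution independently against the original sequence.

Codon 1 (CTA, Leu): 4 synonymous substitutions.
Codon 2 (ACT, Thr): 3 synonymous substitutions.
Codon 3 (TTA, Leu): 2 synonymous substitutions.
Codon 4 (TTA, Leu): 2 synonymous substitutions.
Total: 4 + 3 + 2 + 2 = 11.

11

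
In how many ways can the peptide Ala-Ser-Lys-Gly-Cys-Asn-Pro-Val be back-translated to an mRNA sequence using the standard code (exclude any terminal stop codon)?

Ala: 4 codons.
Ser: 6 codons.
Lys: 2 codons.
Gly: 4 codons.
Cys: 2 codons.
Asn: 2 codons.
Pro: 4 codons.
Val: 4 codons.
4 × 6 × 2 × 4 × 2 × 2 × 4 × 4 = 12288.

12288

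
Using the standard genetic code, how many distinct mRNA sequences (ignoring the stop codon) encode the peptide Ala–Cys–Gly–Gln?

Ala: 4 codons.
Cys: 2 codons.
Gly: 4 codons.
Gln: 2 codons.
4 × 2 × 4 × 2 = 64.

64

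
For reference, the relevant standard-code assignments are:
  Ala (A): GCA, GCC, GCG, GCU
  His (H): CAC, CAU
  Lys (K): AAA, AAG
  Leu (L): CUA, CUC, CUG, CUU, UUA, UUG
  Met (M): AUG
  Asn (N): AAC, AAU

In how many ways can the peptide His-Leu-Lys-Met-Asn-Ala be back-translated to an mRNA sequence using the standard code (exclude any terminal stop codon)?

192

His: 2 codons.
Leu: 6 codons.
Lys: 2 codons.
Met: 1 codon.
Asn: 2 codons.
Ala: 4 codons.
2 × 6 × 2 × 1 × 2 × 4 = 192.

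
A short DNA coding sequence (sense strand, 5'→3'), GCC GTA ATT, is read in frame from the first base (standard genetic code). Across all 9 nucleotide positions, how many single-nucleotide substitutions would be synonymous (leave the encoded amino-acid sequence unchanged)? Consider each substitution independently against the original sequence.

8

Codon 1 (GCC, Ala): 3 synonymous substitutions.
Codon 2 (GTA, Val): 3 synonymous substitutions.
Codon 3 (ATT, Ile): 2 synonymous substitutions.
Total: 3 + 3 + 2 = 8.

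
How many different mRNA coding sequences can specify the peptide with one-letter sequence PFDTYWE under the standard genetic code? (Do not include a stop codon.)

256

Pro: 4 codons.
Phe: 2 codons.
Asp: 2 codons.
Thr: 4 codons.
Tyr: 2 codons.
Trp: 1 codon.
Glu: 2 codons.
4 × 2 × 2 × 4 × 2 × 1 × 2 = 256.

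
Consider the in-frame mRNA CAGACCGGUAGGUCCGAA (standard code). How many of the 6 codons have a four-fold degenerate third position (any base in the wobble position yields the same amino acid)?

3

Codon 1 CAG (Gln): third position 2-fold.
Codon 2 ACC (Thr): third position 4-fold.
Codon 3 GGU (Gly): third position 4-fold.
Codon 4 AGG (Arg): third position 2-fold.
Codon 5 UCC (Ser): third position 4-fold.
Codon 6 GAA (Glu): third position 2-fold.
Four-fold degenerate third positions: 3.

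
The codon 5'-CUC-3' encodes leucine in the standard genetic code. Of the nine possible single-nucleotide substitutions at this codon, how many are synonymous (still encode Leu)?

Position 1: none → 0 synonymous.
Position 2: none → 0 synonymous.
Position 3: CUU, CUA, CUG → 3 synonymous.
Total: 0 + 0 + 3 = 3.

3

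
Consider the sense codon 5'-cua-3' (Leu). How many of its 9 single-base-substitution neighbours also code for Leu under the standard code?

4

Position 1: UUA → 1 synonymous.
Position 2: none → 0 synonymous.
Position 3: CUU, CUC, CUG → 3 synonymous.
Total: 1 + 0 + 3 = 4.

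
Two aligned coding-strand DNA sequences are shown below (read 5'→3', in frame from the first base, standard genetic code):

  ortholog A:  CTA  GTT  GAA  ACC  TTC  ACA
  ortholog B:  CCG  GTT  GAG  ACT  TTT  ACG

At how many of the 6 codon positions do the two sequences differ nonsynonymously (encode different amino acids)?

1

Codon 1: CTA Leu / CCG Pro — nonsynonymous.
Codon 2: GTT Val / GTT Val — identical.
Codon 3: GAA Glu / GAG Glu — synonymous.
Codon 4: ACC Thr / ACT Thr — synonymous.
Codon 5: TTC Phe / TTT Phe — synonymous.
Codon 6: ACA Thr / ACG Thr — synonymous.
Nonsynonymous differences: 1.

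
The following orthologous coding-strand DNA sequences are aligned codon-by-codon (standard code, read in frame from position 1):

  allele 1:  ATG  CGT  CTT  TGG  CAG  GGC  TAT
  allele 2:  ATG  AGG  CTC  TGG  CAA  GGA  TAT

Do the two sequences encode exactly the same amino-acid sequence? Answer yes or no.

yes

Codon 1: ATG Met / ATG Met — identical.
Codon 2: CGT Arg / AGG Arg — synonymous.
Codon 3: CTT Leu / CTC Leu — synonymous.
Codon 4: TGG Trp / TGG Trp — identical.
Codon 5: CAG Gln / CAA Gln — synonymous.
Codon 6: GGC Gly / GGA Gly — synonymous.
Codon 7: TAT Tyr / TAT Tyr — identical.
Nonsynonymous differences: 0 → same protein.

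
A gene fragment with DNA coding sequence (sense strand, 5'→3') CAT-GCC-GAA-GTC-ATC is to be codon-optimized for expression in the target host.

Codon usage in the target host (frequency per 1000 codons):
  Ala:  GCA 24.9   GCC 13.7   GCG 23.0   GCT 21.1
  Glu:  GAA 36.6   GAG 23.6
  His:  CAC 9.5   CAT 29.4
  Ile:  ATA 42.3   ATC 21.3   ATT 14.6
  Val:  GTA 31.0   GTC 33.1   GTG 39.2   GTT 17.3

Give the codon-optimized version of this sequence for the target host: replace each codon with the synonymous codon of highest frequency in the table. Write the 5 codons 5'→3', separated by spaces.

CAT GCA GAA GTG ATA

Codon 1 (His): best is CAT at 29.4.
Codon 2 (Ala): best is GCA at 24.9.
Codon 3 (Glu): best is GAA at 36.6.
Codon 4 (Val): best is GTG at 39.2.
Codon 5 (Ile): best is ATA at 42.3.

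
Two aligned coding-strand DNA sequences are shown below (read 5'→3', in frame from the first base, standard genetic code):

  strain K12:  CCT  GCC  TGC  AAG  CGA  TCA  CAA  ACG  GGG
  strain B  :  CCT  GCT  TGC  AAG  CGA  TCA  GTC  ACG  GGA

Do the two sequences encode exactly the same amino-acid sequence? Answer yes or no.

Codon 1: CCT Pro / CCT Pro — identical.
Codon 2: GCC Ala / GCT Ala — synonymous.
Codon 3: TGC Cys / TGC Cys — identical.
Codon 4: AAG Lys / AAG Lys — identical.
Codon 5: CGA Arg / CGA Arg — identical.
Codon 6: TCA Ser / TCA Ser — identical.
Codon 7: CAA Gln / GTC Val — nonsynonymous.
Codon 8: ACG Thr / ACG Thr — identical.
Codon 9: GGG Gly / GGA Gly — synonymous.
Nonsynonymous differences: 1 → different protein.

no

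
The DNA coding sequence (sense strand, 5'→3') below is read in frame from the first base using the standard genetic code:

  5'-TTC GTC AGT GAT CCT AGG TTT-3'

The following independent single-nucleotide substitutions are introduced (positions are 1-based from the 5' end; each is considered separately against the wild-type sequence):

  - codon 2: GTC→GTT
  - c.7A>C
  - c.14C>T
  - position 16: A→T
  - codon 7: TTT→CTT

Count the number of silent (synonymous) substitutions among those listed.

Codon 2: GTC (Val) → GTT (Val) — synonymous.
Codon 3: AGT (Ser) → CGT (Arg) — missense.
Codon 5: CCT (Pro) → CTT (Leu) — missense.
Codon 6: AGG (Arg) → TGG (Trp) — missense.
Codon 7: TTT (Phe) → CTT (Leu) — missense.
Synonymous: 1 of 5.

1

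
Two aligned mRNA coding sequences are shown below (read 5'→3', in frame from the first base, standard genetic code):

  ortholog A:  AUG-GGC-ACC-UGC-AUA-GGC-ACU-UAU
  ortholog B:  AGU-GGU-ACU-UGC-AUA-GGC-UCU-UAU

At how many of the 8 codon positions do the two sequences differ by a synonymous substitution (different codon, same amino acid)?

Codon 1: AUG Met / AGU Ser — nonsynonymous.
Codon 2: GGC Gly / GGU Gly — synonymous.
Codon 3: ACC Thr / ACU Thr — synonymous.
Codon 4: UGC Cys / UGC Cys — identical.
Codon 5: AUA Ile / AUA Ile — identical.
Codon 6: GGC Gly / GGC Gly — identical.
Codon 7: ACU Thr / UCU Ser — nonsynonymous.
Codon 8: UAU Tyr / UAU Tyr — identical.
Synonymous differences: 2.

2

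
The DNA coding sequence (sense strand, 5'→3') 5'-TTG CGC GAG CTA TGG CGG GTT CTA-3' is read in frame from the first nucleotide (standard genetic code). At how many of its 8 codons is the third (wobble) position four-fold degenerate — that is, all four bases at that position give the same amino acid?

5

Codon 1 TTG (Leu): third position 2-fold.
Codon 2 CGC (Arg): third position 4-fold.
Codon 3 GAG (Glu): third position 2-fold.
Codon 4 CTA (Leu): third position 4-fold.
Codon 5 TGG (Trp): third position 1-fold.
Codon 6 CGG (Arg): third position 4-fold.
Codon 7 GTT (Val): third position 4-fold.
Codon 8 CTA (Leu): third position 4-fold.
Four-fold degenerate third positions: 5.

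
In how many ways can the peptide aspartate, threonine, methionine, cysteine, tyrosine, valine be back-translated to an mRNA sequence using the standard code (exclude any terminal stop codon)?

Asp: 2 codons.
Thr: 4 codons.
Met: 1 codon.
Cys: 2 codons.
Tyr: 2 codons.
Val: 4 codons.
2 × 4 × 1 × 2 × 2 × 4 = 128.

128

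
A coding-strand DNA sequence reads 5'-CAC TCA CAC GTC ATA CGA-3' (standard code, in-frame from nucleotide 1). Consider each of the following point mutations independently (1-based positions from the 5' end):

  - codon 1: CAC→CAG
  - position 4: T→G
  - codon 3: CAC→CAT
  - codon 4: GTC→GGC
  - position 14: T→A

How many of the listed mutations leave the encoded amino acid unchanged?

1

Codon 1: CAC (His) → CAG (Gln) — missense.
Codon 2: TCA (Ser) → GCA (Ala) — missense.
Codon 3: CAC (His) → CAT (His) — synonymous.
Codon 4: GTC (Val) → GGC (Gly) — missense.
Codon 5: ATA (Ile) → AAA (Lys) — missense.
Synonymous: 1 of 5.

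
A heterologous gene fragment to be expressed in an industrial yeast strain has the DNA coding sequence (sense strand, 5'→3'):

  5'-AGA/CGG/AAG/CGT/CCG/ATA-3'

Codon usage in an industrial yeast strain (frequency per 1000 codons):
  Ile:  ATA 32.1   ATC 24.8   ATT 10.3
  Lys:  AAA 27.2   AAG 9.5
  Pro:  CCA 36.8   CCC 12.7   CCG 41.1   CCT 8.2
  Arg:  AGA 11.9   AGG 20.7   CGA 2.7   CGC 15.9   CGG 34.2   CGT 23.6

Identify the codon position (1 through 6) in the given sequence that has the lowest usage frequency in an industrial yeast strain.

Codon 1 AGA (Arg): 11.9 per 1000.
Codon 2 CGG (Arg): 34.2 per 1000.
Codon 3 AAG (Lys): 9.5 per 1000.
Codon 4 CGT (Arg): 23.6 per 1000.
Codon 5 CCG (Pro): 41.1 per 1000.
Codon 6 ATA (Ile): 32.1 per 1000.
Lowest frequency is 9.5 at codon 3.

3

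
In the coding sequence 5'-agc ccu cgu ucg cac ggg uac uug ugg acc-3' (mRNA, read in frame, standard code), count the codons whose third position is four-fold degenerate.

Codon 1 AGC (Ser): third position 2-fold.
Codon 2 CCU (Pro): third position 4-fold.
Codon 3 CGU (Arg): third position 4-fold.
Codon 4 UCG (Ser): third position 4-fold.
Codon 5 CAC (His): third position 2-fold.
Codon 6 GGG (Gly): third position 4-fold.
Codon 7 UAC (Tyr): third position 2-fold.
Codon 8 UUG (Leu): third position 2-fold.
Codon 9 UGG (Trp): third position 1-fold.
Codon 10 ACC (Thr): third position 4-fold.
Four-fold degenerate third positions: 5.

5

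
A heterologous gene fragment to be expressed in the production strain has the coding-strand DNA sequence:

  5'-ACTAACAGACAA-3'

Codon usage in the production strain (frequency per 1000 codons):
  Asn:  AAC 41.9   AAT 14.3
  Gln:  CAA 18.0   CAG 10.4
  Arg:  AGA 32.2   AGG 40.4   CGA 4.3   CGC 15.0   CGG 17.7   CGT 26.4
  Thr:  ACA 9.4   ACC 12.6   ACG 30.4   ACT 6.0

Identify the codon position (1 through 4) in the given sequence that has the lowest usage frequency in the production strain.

1

Codon 1 ACT (Thr): 6.0 per 1000.
Codon 2 AAC (Asn): 41.9 per 1000.
Codon 3 AGA (Arg): 32.2 per 1000.
Codon 4 CAA (Gln): 18.0 per 1000.
Lowest frequency is 6.0 at codon 1.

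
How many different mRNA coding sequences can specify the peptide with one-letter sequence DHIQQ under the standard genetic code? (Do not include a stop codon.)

Asp: 2 codons.
His: 2 codons.
Ile: 3 codons.
Gln: 2 codons.
Gln: 2 codons.
2 × 2 × 3 × 2 × 2 = 48.

48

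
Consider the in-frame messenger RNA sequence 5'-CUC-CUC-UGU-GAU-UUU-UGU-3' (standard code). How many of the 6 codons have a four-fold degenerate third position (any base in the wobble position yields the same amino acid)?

Codon 1 CUC (Leu): third position 4-fold.
Codon 2 CUC (Leu): third position 4-fold.
Codon 3 UGU (Cys): third position 2-fold.
Codon 4 GAU (Asp): third position 2-fold.
Codon 5 UUU (Phe): third position 2-fold.
Codon 6 UGU (Cys): third position 2-fold.
Four-fold degenerate third positions: 2.

2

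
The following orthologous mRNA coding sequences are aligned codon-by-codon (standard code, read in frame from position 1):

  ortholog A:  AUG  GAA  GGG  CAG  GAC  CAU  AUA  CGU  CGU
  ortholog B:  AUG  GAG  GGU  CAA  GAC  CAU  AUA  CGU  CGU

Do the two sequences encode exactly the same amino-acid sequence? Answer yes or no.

yes

Codon 1: AUG Met / AUG Met — identical.
Codon 2: GAA Glu / GAG Glu — synonymous.
Codon 3: GGG Gly / GGU Gly — synonymous.
Codon 4: CAG Gln / CAA Gln — synonymous.
Codon 5: GAC Asp / GAC Asp — identical.
Codon 6: CAU His / CAU His — identical.
Codon 7: AUA Ile / AUA Ile — identical.
Codon 8: CGU Arg / CGU Arg — identical.
Codon 9: CGU Arg / CGU Arg — identical.
Nonsynonymous differences: 0 → same protein.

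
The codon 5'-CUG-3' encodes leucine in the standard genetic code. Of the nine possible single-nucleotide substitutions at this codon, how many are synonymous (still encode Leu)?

Position 1: UUG → 1 synonymous.
Position 2: none → 0 synonymous.
Position 3: CUU, CUC, CUA → 3 synonymous.
Total: 1 + 0 + 3 = 4.

4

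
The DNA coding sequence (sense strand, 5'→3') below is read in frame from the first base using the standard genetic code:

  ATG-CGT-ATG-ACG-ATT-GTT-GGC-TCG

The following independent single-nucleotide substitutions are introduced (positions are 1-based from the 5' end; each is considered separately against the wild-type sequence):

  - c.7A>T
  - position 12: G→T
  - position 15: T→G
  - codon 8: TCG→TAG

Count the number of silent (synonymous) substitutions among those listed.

1

Codon 3: ATG (Met) → TTG (Leu) — missense.
Codon 4: ACG (Thr) → ACT (Thr) — synonymous.
Codon 5: ATT (Ile) → ATG (Met) — missense.
Codon 8: TCG (Ser) → TAG (Stop) — nonsense.
Synonymous: 1 of 4.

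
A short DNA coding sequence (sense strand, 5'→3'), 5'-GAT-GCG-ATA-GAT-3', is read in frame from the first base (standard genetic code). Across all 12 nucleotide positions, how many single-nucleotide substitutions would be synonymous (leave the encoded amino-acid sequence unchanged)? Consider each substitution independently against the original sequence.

7

Codon 1 (GAT, Asp): 1 synonymous substitution.
Codon 2 (GCG, Ala): 3 synonymous substitutions.
Codon 3 (ATA, Ile): 2 synonymous substitutions.
Codon 4 (GAT, Asp): 1 synonymous substitution.
Total: 1 + 3 + 2 + 1 = 7.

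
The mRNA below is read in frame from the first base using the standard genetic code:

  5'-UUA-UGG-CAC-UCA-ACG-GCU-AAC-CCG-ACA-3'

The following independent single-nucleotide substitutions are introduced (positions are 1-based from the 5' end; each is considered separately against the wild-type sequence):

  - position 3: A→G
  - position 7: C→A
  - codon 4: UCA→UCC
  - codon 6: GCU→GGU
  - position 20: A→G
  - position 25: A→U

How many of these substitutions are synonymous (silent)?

2

Codon 1: UUA (Leu) → UUG (Leu) — synonymous.
Codon 3: CAC (His) → AAC (Asn) — missense.
Codon 4: UCA (Ser) → UCC (Ser) — synonymous.
Codon 6: GCU (Ala) → GGU (Gly) — missense.
Codon 7: AAC (Asn) → AGC (Ser) — missense.
Codon 9: ACA (Thr) → UCA (Ser) — missense.
Synonymous: 2 of 6.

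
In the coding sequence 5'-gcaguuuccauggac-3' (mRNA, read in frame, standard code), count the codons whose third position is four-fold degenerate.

Codon 1 GCA (Ala): third position 4-fold.
Codon 2 GUU (Val): third position 4-fold.
Codon 3 UCC (Ser): third position 4-fold.
Codon 4 AUG (Met): third position 1-fold.
Codon 5 GAC (Asp): third position 2-fold.
Four-fold degenerate third positions: 3.

3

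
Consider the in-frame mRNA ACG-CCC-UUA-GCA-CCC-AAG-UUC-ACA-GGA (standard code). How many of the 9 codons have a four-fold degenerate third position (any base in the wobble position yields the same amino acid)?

6

Codon 1 ACG (Thr): third position 4-fold.
Codon 2 CCC (Pro): third position 4-fold.
Codon 3 UUA (Leu): third position 2-fold.
Codon 4 GCA (Ala): third position 4-fold.
Codon 5 CCC (Pro): third position 4-fold.
Codon 6 AAG (Lys): third position 2-fold.
Codon 7 UUC (Phe): third position 2-fold.
Codon 8 ACA (Thr): third position 4-fold.
Codon 9 GGA (Gly): third position 4-fold.
Four-fold degenerate third positions: 6.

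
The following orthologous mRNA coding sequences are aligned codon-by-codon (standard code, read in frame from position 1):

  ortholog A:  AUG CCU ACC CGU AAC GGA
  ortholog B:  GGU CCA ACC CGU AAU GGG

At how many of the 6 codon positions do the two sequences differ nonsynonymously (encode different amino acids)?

Codon 1: AUG Met / GGU Gly — nonsynonymous.
Codon 2: CCU Pro / CCA Pro — synonymous.
Codon 3: ACC Thr / ACC Thr — identical.
Codon 4: CGU Arg / CGU Arg — identical.
Codon 5: AAC Asn / AAU Asn — synonymous.
Codon 6: GGA Gly / GGG Gly — synonymous.
Nonsynonymous differences: 1.

1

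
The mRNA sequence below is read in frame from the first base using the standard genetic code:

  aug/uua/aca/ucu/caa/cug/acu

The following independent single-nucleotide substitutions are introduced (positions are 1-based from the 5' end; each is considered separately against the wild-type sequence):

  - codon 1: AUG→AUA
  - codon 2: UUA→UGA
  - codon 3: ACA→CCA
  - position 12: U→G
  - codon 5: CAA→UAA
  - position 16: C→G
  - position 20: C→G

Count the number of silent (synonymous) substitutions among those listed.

1

Codon 1: AUG (Met) → AUA (Ile) — missense.
Codon 2: UUA (Leu) → UGA (Stop) — nonsense.
Codon 3: ACA (Thr) → CCA (Pro) — missense.
Codon 4: UCU (Ser) → UCG (Ser) — synonymous.
Codon 5: CAA (Gln) → UAA (Stop) — nonsense.
Codon 6: CUG (Leu) → GUG (Val) — missense.
Codon 7: ACU (Thr) → AGU (Ser) — missense.
Synonymous: 1 of 7.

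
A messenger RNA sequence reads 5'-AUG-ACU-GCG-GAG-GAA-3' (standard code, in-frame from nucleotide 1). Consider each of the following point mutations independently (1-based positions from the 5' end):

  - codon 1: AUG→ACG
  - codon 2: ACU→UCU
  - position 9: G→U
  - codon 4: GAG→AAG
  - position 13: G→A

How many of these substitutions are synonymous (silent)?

Codon 1: AUG (Met) → ACG (Thr) — missense.
Codon 2: ACU (Thr) → UCU (Ser) — missense.
Codon 3: GCG (Ala) → GCU (Ala) — synonymous.
Codon 4: GAG (Glu) → AAG (Lys) — missense.
Codon 5: GAA (Glu) → AAA (Lys) — missense.
Synonymous: 1 of 5.

1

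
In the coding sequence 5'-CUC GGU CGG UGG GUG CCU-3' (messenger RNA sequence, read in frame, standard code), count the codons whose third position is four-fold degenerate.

5

Codon 1 CUC (Leu): third position 4-fold.
Codon 2 GGU (Gly): third position 4-fold.
Codon 3 CGG (Arg): third position 4-fold.
Codon 4 UGG (Trp): third position 1-fold.
Codon 5 GUG (Val): third position 4-fold.
Codon 6 CCU (Pro): third position 4-fold.
Four-fold degenerate third positions: 5.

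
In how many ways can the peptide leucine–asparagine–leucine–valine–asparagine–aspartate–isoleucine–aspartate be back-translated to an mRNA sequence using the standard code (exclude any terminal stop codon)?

Leu: 6 codons.
Asn: 2 codons.
Leu: 6 codons.
Val: 4 codons.
Asn: 2 codons.
Asp: 2 codons.
Ile: 3 codons.
Asp: 2 codons.
6 × 2 × 6 × 4 × 2 × 2 × 3 × 2 = 6912.

6912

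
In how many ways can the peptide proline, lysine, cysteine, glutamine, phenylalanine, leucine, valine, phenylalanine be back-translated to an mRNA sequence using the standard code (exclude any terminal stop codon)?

Pro: 4 codons.
Lys: 2 codons.
Cys: 2 codons.
Gln: 2 codons.
Phe: 2 codons.
Leu: 6 codons.
Val: 4 codons.
Phe: 2 codons.
4 × 2 × 2 × 2 × 2 × 6 × 4 × 2 = 3072.

3072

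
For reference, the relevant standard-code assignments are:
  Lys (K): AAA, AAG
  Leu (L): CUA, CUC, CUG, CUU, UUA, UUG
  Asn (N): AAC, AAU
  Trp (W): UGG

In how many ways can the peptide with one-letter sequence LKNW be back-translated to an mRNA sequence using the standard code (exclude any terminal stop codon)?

Leu: 6 codons.
Lys: 2 codons.
Asn: 2 codons.
Trp: 1 codon.
6 × 2 × 2 × 1 = 24.

24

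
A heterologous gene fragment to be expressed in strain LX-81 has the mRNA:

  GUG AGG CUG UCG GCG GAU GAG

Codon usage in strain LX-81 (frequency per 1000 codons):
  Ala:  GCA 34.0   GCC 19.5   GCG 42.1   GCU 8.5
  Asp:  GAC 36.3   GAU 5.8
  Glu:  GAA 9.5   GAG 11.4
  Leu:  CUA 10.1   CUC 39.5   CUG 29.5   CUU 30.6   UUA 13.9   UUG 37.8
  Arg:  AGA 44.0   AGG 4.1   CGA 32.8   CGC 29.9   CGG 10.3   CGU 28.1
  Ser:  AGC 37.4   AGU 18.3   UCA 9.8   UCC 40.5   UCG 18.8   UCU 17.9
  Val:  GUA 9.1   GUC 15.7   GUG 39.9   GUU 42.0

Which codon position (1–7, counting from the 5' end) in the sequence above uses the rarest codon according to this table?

2

Codon 1 GUG (Val): 39.9 per 1000.
Codon 2 AGG (Arg): 4.1 per 1000.
Codon 3 CUG (Leu): 29.5 per 1000.
Codon 4 UCG (Ser): 18.8 per 1000.
Codon 5 GCG (Ala): 42.1 per 1000.
Codon 6 GAU (Asp): 5.8 per 1000.
Codon 7 GAG (Glu): 11.4 per 1000.
Lowest frequency is 4.1 at codon 2.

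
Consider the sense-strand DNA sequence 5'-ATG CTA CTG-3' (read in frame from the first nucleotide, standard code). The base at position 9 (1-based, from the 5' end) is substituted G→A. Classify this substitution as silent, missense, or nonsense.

silent

Position 9 falls in codon 3: CTG → Leu.
After the substitution the codon is CTA → Leu.
Both encode Leu, so the change is synonymous.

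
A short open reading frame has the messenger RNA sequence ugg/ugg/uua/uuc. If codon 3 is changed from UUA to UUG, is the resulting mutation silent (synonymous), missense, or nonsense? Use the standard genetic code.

Position 9 falls in codon 3: UUA → Leu.
After the substitution the codon is UUG → Leu.
Both encode Leu, so the change is synonymous.

silent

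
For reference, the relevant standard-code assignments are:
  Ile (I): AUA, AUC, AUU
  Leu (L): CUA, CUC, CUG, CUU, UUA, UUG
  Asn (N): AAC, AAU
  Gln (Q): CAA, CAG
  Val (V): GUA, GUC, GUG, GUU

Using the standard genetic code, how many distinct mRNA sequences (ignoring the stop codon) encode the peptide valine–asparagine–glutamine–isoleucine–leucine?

Val: 4 codons.
Asn: 2 codons.
Gln: 2 codons.
Ile: 3 codons.
Leu: 6 codons.
4 × 2 × 2 × 3 × 6 = 288.

288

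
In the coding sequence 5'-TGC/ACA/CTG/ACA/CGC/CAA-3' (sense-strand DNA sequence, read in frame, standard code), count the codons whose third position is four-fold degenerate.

Codon 1 TGC (Cys): third position 2-fold.
Codon 2 ACA (Thr): third position 4-fold.
Codon 3 CTG (Leu): third position 4-fold.
Codon 4 ACA (Thr): third position 4-fold.
Codon 5 CGC (Arg): third position 4-fold.
Codon 6 CAA (Gln): third position 2-fold.
Four-fold degenerate third positions: 4.

4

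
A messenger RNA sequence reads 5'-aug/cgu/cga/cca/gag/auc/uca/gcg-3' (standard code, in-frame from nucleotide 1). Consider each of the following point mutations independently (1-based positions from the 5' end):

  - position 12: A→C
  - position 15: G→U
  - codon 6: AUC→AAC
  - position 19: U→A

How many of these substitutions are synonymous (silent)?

1

Codon 4: CCA (Pro) → CCC (Pro) — synonymous.
Codon 5: GAG (Glu) → GAU (Asp) — missense.
Codon 6: AUC (Ile) → AAC (Asn) — missense.
Codon 7: UCA (Ser) → ACA (Thr) — missense.
Synonymous: 1 of 4.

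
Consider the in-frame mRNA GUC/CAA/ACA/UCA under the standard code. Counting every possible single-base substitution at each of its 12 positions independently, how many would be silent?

Codon 1 (GUC, Val): 3 synonymous substitutions.
Codon 2 (CAA, Gln): 1 synonymous substitution.
Codon 3 (ACA, Thr): 3 synonymous substitutions.
Codon 4 (UCA, Ser): 3 synonymous substitutions.
Total: 3 + 1 + 3 + 3 = 10.

10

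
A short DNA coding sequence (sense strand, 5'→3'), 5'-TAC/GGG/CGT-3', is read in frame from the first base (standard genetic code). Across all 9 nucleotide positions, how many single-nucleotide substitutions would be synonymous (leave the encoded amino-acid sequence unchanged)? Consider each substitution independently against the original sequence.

Codon 1 (TAC, Tyr): 1 synonymous substitution.
Codon 2 (GGG, Gly): 3 synonymous substitutions.
Codon 3 (CGT, Arg): 3 synonymous substitutions.
Total: 1 + 3 + 3 = 7.

7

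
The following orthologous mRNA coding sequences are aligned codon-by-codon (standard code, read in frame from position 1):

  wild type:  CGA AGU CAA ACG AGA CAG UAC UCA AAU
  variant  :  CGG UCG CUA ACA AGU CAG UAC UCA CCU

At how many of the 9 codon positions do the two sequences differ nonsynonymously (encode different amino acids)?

Codon 1: CGA Arg / CGG Arg — synonymous.
Codon 2: AGU Ser / UCG Ser — synonymous.
Codon 3: CAA Gln / CUA Leu — nonsynonymous.
Codon 4: ACG Thr / ACA Thr — synonymous.
Codon 5: AGA Arg / AGU Ser — nonsynonymous.
Codon 6: CAG Gln / CAG Gln — identical.
Codon 7: UAC Tyr / UAC Tyr — identical.
Codon 8: UCA Ser / UCA Ser — identical.
Codon 9: AAU Asn / CCU Pro — nonsynonymous.
Nonsynonymous differences: 3.

3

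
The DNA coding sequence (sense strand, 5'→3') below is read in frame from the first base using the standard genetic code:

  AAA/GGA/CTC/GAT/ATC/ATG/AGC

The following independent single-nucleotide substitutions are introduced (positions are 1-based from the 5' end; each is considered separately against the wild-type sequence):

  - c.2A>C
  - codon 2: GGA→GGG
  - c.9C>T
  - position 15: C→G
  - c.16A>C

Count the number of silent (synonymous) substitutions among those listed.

Codon 1: AAA (Lys) → ACA (Thr) — missense.
Codon 2: GGA (Gly) → GGG (Gly) — synonymous.
Codon 3: CTC (Leu) → CTT (Leu) — synonymous.
Codon 5: ATC (Ile) → ATG (Met) — missense.
Codon 6: ATG (Met) → CTG (Leu) — missense.
Synonymous: 2 of 5.

2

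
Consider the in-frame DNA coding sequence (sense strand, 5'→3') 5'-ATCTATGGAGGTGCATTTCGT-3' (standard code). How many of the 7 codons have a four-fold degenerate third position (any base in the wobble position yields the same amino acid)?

Codon 1 ATC (Ile): third position 3-fold.
Codon 2 TAT (Tyr): third position 2-fold.
Codon 3 GGA (Gly): third position 4-fold.
Codon 4 GGT (Gly): third position 4-fold.
Codon 5 GCA (Ala): third position 4-fold.
Codon 6 TTT (Phe): third position 2-fold.
Codon 7 CGT (Arg): third position 4-fold.
Four-fold degenerate third positions: 4.

4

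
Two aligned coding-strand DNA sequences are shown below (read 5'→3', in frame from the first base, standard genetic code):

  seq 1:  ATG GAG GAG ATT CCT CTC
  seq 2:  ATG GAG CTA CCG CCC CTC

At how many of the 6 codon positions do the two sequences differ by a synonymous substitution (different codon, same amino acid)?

1

Codon 1: ATG Met / ATG Met — identical.
Codon 2: GAG Glu / GAG Glu — identical.
Codon 3: GAG Glu / CTA Leu — nonsynonymous.
Codon 4: ATT Ile / CCG Pro — nonsynonymous.
Codon 5: CCT Pro / CCC Pro — synonymous.
Codon 6: CTC Leu / CTC Leu — identical.
Synonymous differences: 1.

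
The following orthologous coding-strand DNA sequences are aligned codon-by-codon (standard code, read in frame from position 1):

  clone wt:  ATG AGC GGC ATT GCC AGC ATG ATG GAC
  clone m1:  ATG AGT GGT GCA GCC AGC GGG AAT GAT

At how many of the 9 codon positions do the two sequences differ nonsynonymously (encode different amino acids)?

3

Codon 1: ATG Met / ATG Met — identical.
Codon 2: AGC Ser / AGT Ser — synonymous.
Codon 3: GGC Gly / GGT Gly — synonymous.
Codon 4: ATT Ile / GCA Ala — nonsynonymous.
Codon 5: GCC Ala / GCC Ala — identical.
Codon 6: AGC Ser / AGC Ser — identical.
Codon 7: ATG Met / GGG Gly — nonsynonymous.
Codon 8: ATG Met / AAT Asn — nonsynonymous.
Codon 9: GAC Asp / GAT Asp — synonymous.
Nonsynonymous differences: 3.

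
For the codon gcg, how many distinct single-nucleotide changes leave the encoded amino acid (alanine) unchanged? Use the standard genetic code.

Position 1: none → 0 synonymous.
Position 2: none → 0 synonymous.
Position 3: GCT, GCC, GCA → 3 synonymous.
Total: 0 + 0 + 3 = 3.

3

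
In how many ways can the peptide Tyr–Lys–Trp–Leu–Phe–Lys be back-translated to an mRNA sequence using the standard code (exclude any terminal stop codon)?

Tyr: 2 codons.
Lys: 2 codons.
Trp: 1 codon.
Leu: 6 codons.
Phe: 2 codons.
Lys: 2 codons.
2 × 2 × 1 × 6 × 2 × 2 = 96.

96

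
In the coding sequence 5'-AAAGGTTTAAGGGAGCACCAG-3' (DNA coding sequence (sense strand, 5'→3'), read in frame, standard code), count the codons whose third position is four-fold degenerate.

1

Codon 1 AAA (Lys): third position 2-fold.
Codon 2 GGT (Gly): third position 4-fold.
Codon 3 TTA (Leu): third position 2-fold.
Codon 4 AGG (Arg): third position 2-fold.
Codon 5 GAG (Glu): third position 2-fold.
Codon 6 CAC (His): third position 2-fold.
Codon 7 CAG (Gln): third position 2-fold.
Four-fold degenerate third positions: 1.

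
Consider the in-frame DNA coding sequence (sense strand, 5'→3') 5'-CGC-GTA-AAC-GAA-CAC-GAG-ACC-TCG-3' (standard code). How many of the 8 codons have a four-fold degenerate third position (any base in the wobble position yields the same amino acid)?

Codon 1 CGC (Arg): third position 4-fold.
Codon 2 GTA (Val): third position 4-fold.
Codon 3 AAC (Asn): third position 2-fold.
Codon 4 GAA (Glu): third position 2-fold.
Codon 5 CAC (His): third position 2-fold.
Codon 6 GAG (Glu): third position 2-fold.
Codon 7 ACC (Thr): third position 4-fold.
Codon 8 TCG (Ser): third position 4-fold.
Four-fold degenerate third positions: 4.

4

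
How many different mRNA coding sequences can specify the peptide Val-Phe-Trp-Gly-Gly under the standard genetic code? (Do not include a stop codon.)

128

Val: 4 codons.
Phe: 2 codons.
Trp: 1 codon.
Gly: 4 codons.
Gly: 4 codons.
4 × 2 × 1 × 4 × 4 = 128.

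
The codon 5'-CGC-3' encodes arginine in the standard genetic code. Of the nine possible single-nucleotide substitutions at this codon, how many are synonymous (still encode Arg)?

3

Position 1: none → 0 synonymous.
Position 2: none → 0 synonymous.
Position 3: CGT, CGA, CGG → 3 synonymous.
Total: 0 + 0 + 3 = 3.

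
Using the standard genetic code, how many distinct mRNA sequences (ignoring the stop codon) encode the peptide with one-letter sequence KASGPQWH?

Lys: 2 codons.
Ala: 4 codons.
Ser: 6 codons.
Gly: 4 codons.
Pro: 4 codons.
Gln: 2 codons.
Trp: 1 codon.
His: 2 codons.
2 × 4 × 6 × 4 × 4 × 2 × 1 × 2 = 3072.

3072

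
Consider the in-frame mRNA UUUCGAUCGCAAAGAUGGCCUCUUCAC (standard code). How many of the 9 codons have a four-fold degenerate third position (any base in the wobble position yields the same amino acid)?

4

Codon 1 UUU (Phe): third position 2-fold.
Codon 2 CGA (Arg): third position 4-fold.
Codon 3 UCG (Ser): third position 4-fold.
Codon 4 CAA (Gln): third position 2-fold.
Codon 5 AGA (Arg): third position 2-fold.
Codon 6 UGG (Trp): third position 1-fold.
Codon 7 CCU (Pro): third position 4-fold.
Codon 8 CUU (Leu): third position 4-fold.
Codon 9 CAC (His): third position 2-fold.
Four-fold degenerate third positions: 4.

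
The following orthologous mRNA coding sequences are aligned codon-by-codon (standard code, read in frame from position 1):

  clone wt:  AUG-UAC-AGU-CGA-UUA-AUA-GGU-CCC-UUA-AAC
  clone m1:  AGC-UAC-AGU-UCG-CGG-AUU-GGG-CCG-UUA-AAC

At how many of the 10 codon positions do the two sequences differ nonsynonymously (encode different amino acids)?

Codon 1: AUG Met / AGC Ser — nonsynonymous.
Codon 2: UAC Tyr / UAC Tyr — identical.
Codon 3: AGU Ser / AGU Ser — identical.
Codon 4: CGA Arg / UCG Ser — nonsynonymous.
Codon 5: UUA Leu / CGG Arg — nonsynonymous.
Codon 6: AUA Ile / AUU Ile — synonymous.
Codon 7: GGU Gly / GGG Gly — synonymous.
Codon 8: CCC Pro / CCG Pro — synonymous.
Codon 9: UUA Leu / UUA Leu — identical.
Codon 10: AAC Asn / AAC Asn — identical.
Nonsynonymous differences: 3.

3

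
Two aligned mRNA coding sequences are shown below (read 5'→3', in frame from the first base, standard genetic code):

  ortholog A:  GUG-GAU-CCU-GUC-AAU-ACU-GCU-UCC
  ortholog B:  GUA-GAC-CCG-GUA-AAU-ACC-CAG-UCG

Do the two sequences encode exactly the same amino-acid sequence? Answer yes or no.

no

Codon 1: GUG Val / GUA Val — synonymous.
Codon 2: GAU Asp / GAC Asp — synonymous.
Codon 3: CCU Pro / CCG Pro — synonymous.
Codon 4: GUC Val / GUA Val — synonymous.
Codon 5: AAU Asn / AAU Asn — identical.
Codon 6: ACU Thr / ACC Thr — synonymous.
Codon 7: GCU Ala / CAG Gln — nonsynonymous.
Codon 8: UCC Ser / UCG Ser — synonymous.
Nonsynonymous differences: 1 → different protein.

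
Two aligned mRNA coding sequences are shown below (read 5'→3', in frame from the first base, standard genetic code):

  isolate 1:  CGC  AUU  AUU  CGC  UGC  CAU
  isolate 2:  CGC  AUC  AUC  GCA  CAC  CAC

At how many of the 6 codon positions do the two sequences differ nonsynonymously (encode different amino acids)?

2

Codon 1: CGC Arg / CGC Arg — identical.
Codon 2: AUU Ile / AUC Ile — synonymous.
Codon 3: AUU Ile / AUC Ile — synonymous.
Codon 4: CGC Arg / GCA Ala — nonsynonymous.
Codon 5: UGC Cys / CAC His — nonsynonymous.
Codon 6: CAU His / CAC His — synonymous.
Nonsynonymous differences: 2.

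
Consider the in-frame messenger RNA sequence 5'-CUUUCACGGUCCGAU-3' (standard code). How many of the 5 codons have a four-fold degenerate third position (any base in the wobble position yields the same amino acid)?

Codon 1 CUU (Leu): third position 4-fold.
Codon 2 UCA (Ser): third position 4-fold.
Codon 3 CGG (Arg): third position 4-fold.
Codon 4 UCC (Ser): third position 4-fold.
Codon 5 GAU (Asp): third position 2-fold.
Four-fold degenerate third positions: 4.

4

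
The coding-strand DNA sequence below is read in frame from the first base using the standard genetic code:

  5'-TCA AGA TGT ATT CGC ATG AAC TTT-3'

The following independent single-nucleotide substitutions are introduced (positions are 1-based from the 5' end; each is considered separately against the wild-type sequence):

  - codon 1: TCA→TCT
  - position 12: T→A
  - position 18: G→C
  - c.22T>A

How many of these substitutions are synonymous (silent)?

2

Codon 1: TCA (Ser) → TCT (Ser) — synonymous.
Codon 4: ATT (Ile) → ATA (Ile) — synonymous.
Codon 6: ATG (Met) → ATC (Ile) — missense.
Codon 8: TTT (Phe) → ATT (Ile) — missense.
Synonymous: 2 of 4.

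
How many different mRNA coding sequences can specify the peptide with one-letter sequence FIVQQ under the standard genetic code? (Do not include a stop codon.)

96

Phe: 2 codons.
Ile: 3 codons.
Val: 4 codons.
Gln: 2 codons.
Gln: 2 codons.
2 × 3 × 4 × 2 × 2 = 96.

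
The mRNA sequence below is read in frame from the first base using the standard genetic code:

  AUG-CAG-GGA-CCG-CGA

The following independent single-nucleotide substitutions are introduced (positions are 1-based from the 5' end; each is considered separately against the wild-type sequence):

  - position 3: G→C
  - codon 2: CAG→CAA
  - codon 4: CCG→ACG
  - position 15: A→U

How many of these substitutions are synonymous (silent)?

2

Codon 1: AUG (Met) → AUC (Ile) — missense.
Codon 2: CAG (Gln) → CAA (Gln) — synonymous.
Codon 4: CCG (Pro) → ACG (Thr) — missense.
Codon 5: CGA (Arg) → CGU (Arg) — synonymous.
Synonymous: 2 of 4.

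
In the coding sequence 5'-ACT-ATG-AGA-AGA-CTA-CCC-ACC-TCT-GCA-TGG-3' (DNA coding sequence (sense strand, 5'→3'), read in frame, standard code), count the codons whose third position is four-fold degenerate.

6

Codon 1 ACT (Thr): third position 4-fold.
Codon 2 ATG (Met): third position 1-fold.
Codon 3 AGA (Arg): third position 2-fold.
Codon 4 AGA (Arg): third position 2-fold.
Codon 5 CTA (Leu): third position 4-fold.
Codon 6 CCC (Pro): third position 4-fold.
Codon 7 ACC (Thr): third position 4-fold.
Codon 8 TCT (Ser): third position 4-fold.
Codon 9 GCA (Ala): third position 4-fold.
Codon 10 TGG (Trp): third position 1-fold.
Four-fold degenerate third positions: 6.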